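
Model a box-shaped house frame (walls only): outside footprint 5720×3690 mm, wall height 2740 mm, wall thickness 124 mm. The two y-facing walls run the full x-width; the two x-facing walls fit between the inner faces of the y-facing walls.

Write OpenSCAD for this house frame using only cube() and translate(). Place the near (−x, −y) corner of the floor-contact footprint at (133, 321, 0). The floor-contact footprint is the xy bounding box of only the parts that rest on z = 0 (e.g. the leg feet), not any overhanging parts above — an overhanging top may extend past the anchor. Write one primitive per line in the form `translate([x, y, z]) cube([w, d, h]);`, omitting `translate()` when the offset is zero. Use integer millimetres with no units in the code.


translate([133, 321, 0]) cube([5720, 124, 2740]);
translate([133, 3887, 0]) cube([5720, 124, 2740]);
translate([133, 445, 0]) cube([124, 3442, 2740]);
translate([5729, 445, 0]) cube([124, 3442, 2740]);


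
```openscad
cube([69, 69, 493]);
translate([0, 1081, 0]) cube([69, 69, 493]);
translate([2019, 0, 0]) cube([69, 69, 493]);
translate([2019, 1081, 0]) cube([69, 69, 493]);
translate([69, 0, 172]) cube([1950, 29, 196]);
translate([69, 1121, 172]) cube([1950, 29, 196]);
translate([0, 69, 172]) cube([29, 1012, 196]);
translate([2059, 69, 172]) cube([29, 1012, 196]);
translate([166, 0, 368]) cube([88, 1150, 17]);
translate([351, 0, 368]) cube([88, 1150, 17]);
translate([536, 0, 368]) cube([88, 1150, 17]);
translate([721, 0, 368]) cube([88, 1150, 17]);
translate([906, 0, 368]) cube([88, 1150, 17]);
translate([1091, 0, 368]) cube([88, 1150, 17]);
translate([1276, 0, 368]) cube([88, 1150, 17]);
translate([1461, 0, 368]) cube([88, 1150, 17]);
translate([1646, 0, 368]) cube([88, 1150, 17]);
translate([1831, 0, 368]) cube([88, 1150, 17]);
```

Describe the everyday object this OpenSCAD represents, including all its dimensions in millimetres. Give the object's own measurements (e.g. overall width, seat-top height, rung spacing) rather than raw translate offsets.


A bed frame 2088 mm long (x) by 1150 mm wide (y). Four 69×69 mm corner posts, 493 mm tall, at the corners of the footprint. Four rails of 29 mm thickness and 196 mm height run between adjacent posts with their undersides at z = 172 mm, their outer faces flush with the outside of the frame (the two x-running rails run between the posts' inner faces; the two y-running rails run between the posts' inner faces). 10 slats, each 88 mm wide (x) and 17 mm thick, lie across the top of the two x-running rails, running the full 1150 mm width of the frame in y; along x they sit between the end posts with a 97 mm gap after the −x posts and between neighbouring slats, leaving 100 mm before the +x posts.


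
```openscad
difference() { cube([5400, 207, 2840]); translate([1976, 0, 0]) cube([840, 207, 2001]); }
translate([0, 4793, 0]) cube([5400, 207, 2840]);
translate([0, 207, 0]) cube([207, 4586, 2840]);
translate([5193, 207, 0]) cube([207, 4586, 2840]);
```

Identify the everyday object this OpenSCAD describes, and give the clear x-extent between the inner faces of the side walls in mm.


A single room. The interior width is 4986 mm.

Four walls enclosing a rectangle with a door in the front wall — a room. Outside width 5400 minus two 207 mm walls gives 4986 mm.


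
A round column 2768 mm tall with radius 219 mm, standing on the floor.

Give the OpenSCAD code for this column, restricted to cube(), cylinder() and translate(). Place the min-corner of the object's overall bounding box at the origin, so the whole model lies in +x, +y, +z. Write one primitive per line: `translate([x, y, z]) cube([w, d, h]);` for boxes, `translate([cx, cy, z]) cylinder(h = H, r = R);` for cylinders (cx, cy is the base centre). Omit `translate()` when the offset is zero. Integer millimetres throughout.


translate([219, 219, 0]) cylinder(h = 2768, r = 219);


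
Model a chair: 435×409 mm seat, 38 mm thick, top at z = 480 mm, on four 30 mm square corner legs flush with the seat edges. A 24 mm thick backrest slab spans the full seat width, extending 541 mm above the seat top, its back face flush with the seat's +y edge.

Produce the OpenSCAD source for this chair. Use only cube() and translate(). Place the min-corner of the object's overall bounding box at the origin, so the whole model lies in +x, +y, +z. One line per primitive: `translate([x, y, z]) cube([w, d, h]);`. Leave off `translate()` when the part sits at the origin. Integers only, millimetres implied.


// leg_h = 480 - 38 = 442
translate([0, 0, 442]) cube([435, 409, 38]);
cube([30, 30, 442]);
translate([405, 0, 0]) cube([30, 30, 442]);
translate([0, 379, 0]) cube([30, 30, 442]);
translate([405, 379, 0]) cube([30, 30, 442]);
translate([0, 385, 480]) cube([435, 24, 541]);


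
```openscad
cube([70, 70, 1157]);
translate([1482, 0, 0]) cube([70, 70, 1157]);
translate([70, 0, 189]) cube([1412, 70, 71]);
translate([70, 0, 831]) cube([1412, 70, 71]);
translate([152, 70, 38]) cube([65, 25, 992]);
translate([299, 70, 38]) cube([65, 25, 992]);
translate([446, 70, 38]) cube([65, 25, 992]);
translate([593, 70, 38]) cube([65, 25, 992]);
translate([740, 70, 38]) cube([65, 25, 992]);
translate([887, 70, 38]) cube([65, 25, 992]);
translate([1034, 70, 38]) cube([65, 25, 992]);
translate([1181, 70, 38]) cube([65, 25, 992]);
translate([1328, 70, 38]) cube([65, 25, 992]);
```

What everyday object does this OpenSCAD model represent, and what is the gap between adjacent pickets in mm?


A fence section. The picket gap is 82 mm.

Two posts, two rails, 9 pickets — a fence section. Span 1412 mm holds 9 pickets of 65 mm with 10 equal gaps: ⌊(1412 − 9·65) / 10⌋ = 82 mm.


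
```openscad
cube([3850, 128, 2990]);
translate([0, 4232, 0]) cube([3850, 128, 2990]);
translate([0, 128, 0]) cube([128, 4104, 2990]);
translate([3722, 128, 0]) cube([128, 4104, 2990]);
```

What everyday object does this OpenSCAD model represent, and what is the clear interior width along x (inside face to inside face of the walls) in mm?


A house (or room) frame. The interior width is 3594 mm.

Four 2990 mm walls enclosing a rectangle with no floor or roof — a room or house frame. Outside width is 3850 mm and wall thickness is 128 mm, so the interior width is 3850 − 2 × 128 = 3594 mm.


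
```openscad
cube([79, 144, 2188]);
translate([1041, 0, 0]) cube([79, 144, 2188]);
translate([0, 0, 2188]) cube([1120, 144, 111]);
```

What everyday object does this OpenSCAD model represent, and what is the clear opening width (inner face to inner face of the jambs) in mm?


A door frame. The clear opening width is 962 mm.

Two 2188 mm tall posts with a header on top — a door frame. The left jamb is 79 mm wide at x = 0; the right jamb starts at x = 1041. The clear opening is 1041 − 79 = 962 mm.


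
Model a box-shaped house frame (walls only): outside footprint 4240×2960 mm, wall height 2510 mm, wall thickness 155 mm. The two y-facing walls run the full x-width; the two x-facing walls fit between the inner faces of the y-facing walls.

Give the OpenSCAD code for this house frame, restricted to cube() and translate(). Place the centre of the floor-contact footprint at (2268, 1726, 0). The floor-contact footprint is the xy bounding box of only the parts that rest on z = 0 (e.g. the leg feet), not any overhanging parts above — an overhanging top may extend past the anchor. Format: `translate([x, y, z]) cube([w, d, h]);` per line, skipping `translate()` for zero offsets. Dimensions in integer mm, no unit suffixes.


translate([148, 246, 0]) cube([4240, 155, 2510]);
translate([148, 3051, 0]) cube([4240, 155, 2510]);
translate([148, 401, 0]) cube([155, 2650, 2510]);
translate([4233, 401, 0]) cube([155, 2650, 2510]);


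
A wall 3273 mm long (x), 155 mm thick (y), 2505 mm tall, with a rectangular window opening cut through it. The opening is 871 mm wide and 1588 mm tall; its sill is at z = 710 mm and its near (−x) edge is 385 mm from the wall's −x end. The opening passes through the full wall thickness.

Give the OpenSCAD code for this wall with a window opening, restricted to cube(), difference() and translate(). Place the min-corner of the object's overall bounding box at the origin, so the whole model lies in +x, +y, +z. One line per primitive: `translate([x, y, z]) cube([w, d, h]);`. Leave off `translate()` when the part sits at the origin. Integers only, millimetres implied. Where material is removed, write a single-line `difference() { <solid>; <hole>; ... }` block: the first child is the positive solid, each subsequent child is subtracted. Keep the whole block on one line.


difference() { cube([3273, 155, 2505]); translate([385, 0, 710]) cube([871, 155, 1588]); }


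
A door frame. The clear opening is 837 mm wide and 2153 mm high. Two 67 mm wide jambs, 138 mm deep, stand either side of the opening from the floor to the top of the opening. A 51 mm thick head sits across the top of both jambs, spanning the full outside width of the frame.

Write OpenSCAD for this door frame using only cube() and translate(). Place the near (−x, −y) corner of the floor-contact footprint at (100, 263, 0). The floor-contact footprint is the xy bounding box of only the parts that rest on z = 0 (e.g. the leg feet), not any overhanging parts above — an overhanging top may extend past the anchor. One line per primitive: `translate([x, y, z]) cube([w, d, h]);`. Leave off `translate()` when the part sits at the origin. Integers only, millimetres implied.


translate([100, 263, 0]) cube([67, 138, 2153]);
translate([1004, 263, 0]) cube([67, 138, 2153]);
translate([100, 263, 2153]) cube([971, 138, 51]);


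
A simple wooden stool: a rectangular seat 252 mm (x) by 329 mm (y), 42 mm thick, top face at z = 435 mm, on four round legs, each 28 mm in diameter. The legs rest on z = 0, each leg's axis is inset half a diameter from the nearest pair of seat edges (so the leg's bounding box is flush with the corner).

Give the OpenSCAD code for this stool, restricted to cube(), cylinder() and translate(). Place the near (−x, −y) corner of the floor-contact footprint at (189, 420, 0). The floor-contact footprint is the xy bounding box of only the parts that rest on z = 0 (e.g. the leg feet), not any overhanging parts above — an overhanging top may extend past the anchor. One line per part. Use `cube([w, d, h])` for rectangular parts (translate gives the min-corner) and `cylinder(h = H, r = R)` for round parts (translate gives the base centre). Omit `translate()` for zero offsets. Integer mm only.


translate([189, 420, 393]) cube([252, 329, 42]);
translate([203, 434, 0]) cylinder(h = 393, r = 14);
translate([427, 434, 0]) cylinder(h = 393, r = 14);
translate([203, 735, 0]) cylinder(h = 393, r = 14);
translate([427, 735, 0]) cylinder(h = 393, r = 14);


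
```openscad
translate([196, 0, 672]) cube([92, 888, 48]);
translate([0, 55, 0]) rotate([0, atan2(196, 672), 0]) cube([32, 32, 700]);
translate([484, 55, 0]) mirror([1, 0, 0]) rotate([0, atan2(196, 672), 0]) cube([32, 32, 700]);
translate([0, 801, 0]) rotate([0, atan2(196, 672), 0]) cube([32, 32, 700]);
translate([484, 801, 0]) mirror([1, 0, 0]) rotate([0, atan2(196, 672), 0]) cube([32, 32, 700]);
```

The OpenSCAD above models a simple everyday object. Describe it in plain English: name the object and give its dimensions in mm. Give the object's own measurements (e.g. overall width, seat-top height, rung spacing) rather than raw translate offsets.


A sawhorse. A 92×888×48 mm beam (x, y, z) sits on two A-frame leg pairs. Each pair is two raked legs of 32×32 mm section (32 mm along y) splaying symmetrically in x. Each leg rises 672 mm vertically over 196 mm of horizontal reach and is 700 mm long along its own axis. Every leg's outer bottom edge rests on the floor and its outer top edge meets a bottom edge of the beam — the left legs (tilting toward +x) meet the beam's −x bottom edge, the right legs (their mirror images, tilting toward −x) meet its +x bottom edge — so the leg tops tuck under the beam, the beam's underside is 672 mm above the floor, and the feet are 484 mm apart outside-to-outside with the beam centred between them. The two leg pairs are set in 55 mm from either end of the beam.


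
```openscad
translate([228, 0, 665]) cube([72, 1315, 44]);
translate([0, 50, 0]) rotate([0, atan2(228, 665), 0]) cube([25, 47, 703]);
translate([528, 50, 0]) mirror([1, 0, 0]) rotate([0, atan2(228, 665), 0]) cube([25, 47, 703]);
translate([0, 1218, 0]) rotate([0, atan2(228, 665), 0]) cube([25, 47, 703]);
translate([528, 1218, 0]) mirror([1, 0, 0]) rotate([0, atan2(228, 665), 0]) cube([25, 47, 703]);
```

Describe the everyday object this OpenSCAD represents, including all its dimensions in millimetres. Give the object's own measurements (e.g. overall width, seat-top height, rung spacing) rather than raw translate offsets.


A sawhorse. A 72×1315×44 mm beam (x, y, z) sits on two A-frame leg pairs. Each pair is two raked legs of 25×47 mm section (47 mm along y) splaying symmetrically in x. Each leg rises 665 mm vertically over 228 mm of horizontal reach and is 703 mm long along its own axis. Every leg's outer bottom edge rests on the floor and its outer top edge meets a bottom edge of the beam — the left legs (tilting toward +x) meet the beam's −x bottom edge, the right legs (their mirror images, tilting toward −x) meet its +x bottom edge — so the leg tops tuck under the beam, the beam's underside is 665 mm above the floor, and the feet are 528 mm apart outside-to-outside with the beam centred between them. The two leg pairs are set in 50 mm from either end of the beam.


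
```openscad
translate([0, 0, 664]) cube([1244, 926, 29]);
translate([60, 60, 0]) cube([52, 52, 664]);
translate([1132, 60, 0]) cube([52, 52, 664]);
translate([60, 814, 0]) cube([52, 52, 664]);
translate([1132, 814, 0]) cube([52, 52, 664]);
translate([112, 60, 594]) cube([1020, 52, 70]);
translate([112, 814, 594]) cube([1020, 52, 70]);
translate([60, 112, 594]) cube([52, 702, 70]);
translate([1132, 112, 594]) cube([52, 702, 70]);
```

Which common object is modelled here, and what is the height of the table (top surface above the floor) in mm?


A table. The table height is 693 mm.

A 1244×926×29 slab sits at z = 664 on four 52 mm square posts — a table. The top surface is at 664 + 29 = 693 mm.


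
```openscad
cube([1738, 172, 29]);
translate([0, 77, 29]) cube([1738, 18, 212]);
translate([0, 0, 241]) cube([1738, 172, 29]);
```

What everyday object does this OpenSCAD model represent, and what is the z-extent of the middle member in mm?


An I-beam. The web height is 212 mm.

Two wide flanges with a thin centred web — an I-beam. Overall 270 mm minus two 29 mm flanges gives a web of 270 − 2·29 = 212 mm.


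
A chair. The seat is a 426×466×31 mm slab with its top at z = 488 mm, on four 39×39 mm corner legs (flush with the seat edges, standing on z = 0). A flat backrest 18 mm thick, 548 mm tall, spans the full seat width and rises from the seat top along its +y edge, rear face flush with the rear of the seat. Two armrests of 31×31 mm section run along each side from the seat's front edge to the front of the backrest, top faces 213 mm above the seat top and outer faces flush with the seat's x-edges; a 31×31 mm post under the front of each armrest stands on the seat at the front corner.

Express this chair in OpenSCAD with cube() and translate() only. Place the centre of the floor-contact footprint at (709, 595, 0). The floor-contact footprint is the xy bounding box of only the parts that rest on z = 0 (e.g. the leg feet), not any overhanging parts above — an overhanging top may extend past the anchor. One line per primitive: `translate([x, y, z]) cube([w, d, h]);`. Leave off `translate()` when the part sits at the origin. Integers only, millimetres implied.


translate([496, 362, 457]) cube([426, 466, 31]);
translate([496, 362, 0]) cube([39, 39, 457]);
translate([883, 362, 0]) cube([39, 39, 457]);
translate([496, 789, 0]) cube([39, 39, 457]);
translate([883, 789, 0]) cube([39, 39, 457]);
translate([496, 810, 488]) cube([426, 18, 548]);
translate([496, 362, 670]) cube([31, 448, 31]);
translate([891, 362, 670]) cube([31, 448, 31]);
translate([496, 362, 488]) cube([31, 31, 182]);
translate([891, 362, 488]) cube([31, 31, 182]);


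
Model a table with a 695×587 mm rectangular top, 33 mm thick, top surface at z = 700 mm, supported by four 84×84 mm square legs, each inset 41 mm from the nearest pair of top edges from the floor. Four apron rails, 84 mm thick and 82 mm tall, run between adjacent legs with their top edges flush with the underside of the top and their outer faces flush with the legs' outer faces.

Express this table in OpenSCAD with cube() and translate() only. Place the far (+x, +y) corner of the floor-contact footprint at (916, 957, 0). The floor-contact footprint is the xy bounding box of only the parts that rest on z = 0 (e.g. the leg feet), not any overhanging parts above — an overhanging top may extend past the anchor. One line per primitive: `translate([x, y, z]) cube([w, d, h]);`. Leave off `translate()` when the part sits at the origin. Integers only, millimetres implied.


translate([262, 411, 667]) cube([695, 587, 33]);
translate([303, 452, 0]) cube([84, 84, 667]);
translate([832, 452, 0]) cube([84, 84, 667]);
translate([303, 873, 0]) cube([84, 84, 667]);
translate([832, 873, 0]) cube([84, 84, 667]);
translate([387, 452, 585]) cube([445, 84, 82]);
translate([387, 873, 585]) cube([445, 84, 82]);
translate([303, 536, 585]) cube([84, 337, 82]);
translate([832, 536, 585]) cube([84, 337, 82]);


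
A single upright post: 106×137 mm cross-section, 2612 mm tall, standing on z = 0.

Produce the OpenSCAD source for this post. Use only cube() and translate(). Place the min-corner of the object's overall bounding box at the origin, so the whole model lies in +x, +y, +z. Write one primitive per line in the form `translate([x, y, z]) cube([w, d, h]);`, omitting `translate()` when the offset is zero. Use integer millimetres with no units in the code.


cube([106, 137, 2612]);


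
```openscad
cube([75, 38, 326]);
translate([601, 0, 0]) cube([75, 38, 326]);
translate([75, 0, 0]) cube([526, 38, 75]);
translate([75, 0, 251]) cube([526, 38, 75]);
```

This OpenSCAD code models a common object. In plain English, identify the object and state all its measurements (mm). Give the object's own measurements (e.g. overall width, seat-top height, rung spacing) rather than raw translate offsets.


A rectangular picture frame lying in the x–z plane (depth along y). The opening is 526 mm wide (x) by 176 mm tall (z), surrounded by a border 75 mm wide on all four sides. The frame is 38 mm deep and is made of two full-height vertical stiles with two horizontal rails fitted between them.


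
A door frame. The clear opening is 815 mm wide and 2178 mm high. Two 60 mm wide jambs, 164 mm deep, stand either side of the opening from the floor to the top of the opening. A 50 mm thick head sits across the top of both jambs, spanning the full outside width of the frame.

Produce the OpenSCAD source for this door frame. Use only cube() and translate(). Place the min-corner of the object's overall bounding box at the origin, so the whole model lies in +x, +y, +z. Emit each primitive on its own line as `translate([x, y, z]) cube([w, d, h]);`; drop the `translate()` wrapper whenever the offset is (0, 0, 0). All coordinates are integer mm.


cube([60, 164, 2178]);
translate([875, 0, 0]) cube([60, 164, 2178]);
translate([0, 0, 2178]) cube([935, 164, 50]);


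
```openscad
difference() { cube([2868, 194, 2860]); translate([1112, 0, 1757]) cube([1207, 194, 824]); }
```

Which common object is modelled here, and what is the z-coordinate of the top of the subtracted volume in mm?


A wall with a window opening. The window head height is 2581 mm.

A wall with a rectangular opening subtracted — a window. Sill at z = 1757, opening 824 mm tall, so the head is at 1757 + 824 = 2581 mm.


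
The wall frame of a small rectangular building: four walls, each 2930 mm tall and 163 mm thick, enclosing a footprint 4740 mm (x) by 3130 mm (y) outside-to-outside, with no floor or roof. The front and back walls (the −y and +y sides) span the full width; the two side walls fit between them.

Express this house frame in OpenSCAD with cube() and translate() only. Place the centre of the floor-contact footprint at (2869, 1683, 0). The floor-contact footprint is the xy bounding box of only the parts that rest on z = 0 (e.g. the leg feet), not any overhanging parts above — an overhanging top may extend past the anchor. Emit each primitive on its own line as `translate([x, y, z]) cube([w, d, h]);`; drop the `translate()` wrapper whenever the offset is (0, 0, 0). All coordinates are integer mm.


translate([499, 118, 0]) cube([4740, 163, 2930]);
translate([499, 3085, 0]) cube([4740, 163, 2930]);
translate([499, 281, 0]) cube([163, 2804, 2930]);
translate([5076, 281, 0]) cube([163, 2804, 2930]);


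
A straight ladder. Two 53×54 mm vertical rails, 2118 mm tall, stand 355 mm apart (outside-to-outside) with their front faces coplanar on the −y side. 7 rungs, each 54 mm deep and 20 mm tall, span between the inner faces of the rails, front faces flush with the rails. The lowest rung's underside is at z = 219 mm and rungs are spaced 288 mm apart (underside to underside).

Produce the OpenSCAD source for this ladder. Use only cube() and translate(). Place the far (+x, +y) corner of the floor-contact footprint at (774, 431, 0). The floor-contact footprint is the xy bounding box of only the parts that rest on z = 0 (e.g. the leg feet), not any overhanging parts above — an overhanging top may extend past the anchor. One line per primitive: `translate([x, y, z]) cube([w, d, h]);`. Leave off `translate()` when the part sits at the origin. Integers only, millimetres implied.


translate([419, 377, 0]) cube([53, 54, 2118]);
translate([721, 377, 0]) cube([53, 54, 2118]);
translate([472, 377, 219]) cube([249, 54, 20]);
translate([472, 377, 507]) cube([249, 54, 20]);
translate([472, 377, 795]) cube([249, 54, 20]);
translate([472, 377, 1083]) cube([249, 54, 20]);
translate([472, 377, 1371]) cube([249, 54, 20]);
translate([472, 377, 1659]) cube([249, 54, 20]);
translate([472, 377, 1947]) cube([249, 54, 20]);


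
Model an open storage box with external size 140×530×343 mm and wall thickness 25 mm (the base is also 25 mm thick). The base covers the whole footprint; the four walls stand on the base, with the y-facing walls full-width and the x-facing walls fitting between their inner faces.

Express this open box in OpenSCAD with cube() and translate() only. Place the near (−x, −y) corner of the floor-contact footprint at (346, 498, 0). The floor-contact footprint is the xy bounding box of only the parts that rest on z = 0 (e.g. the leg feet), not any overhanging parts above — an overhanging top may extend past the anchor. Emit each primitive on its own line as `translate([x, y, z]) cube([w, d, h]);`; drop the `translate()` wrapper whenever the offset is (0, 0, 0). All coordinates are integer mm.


translate([346, 498, 0]) cube([140, 530, 25]);
translate([346, 498, 25]) cube([140, 25, 318]);
translate([346, 1003, 25]) cube([140, 25, 318]);
translate([346, 523, 25]) cube([25, 480, 318]);
translate([461, 523, 25]) cube([25, 480, 318]);


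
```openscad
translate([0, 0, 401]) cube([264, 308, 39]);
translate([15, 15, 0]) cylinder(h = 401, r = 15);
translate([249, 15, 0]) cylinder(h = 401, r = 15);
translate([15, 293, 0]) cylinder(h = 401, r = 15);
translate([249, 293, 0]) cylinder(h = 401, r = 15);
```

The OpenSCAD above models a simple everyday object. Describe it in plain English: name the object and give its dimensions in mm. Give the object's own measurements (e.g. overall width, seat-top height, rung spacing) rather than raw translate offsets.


A four-legged stool. The seat is a 264×308×39 mm slab whose top surface is at z = 440 mm; four round legs, each 30 mm in diameter, run from the floor (z = 0) to the underside of the seat, each leg's axis is inset half a diameter from the nearest pair of seat edges (so the leg's bounding box is flush with the corner).


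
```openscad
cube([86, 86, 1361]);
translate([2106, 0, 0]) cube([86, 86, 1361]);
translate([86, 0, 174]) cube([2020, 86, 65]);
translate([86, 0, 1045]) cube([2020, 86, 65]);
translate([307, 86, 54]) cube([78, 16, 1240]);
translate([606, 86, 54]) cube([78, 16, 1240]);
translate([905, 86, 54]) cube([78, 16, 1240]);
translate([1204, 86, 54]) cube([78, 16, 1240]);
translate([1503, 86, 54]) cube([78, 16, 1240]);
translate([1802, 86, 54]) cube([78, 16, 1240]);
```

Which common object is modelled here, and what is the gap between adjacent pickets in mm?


A fence section. The picket gap is 221 mm.

Two posts, two rails, 6 pickets — a fence section. Span 2020 mm holds 6 pickets of 78 mm with 7 equal gaps: ⌊(2020 − 6·78) / 7⌋ = 221 mm.


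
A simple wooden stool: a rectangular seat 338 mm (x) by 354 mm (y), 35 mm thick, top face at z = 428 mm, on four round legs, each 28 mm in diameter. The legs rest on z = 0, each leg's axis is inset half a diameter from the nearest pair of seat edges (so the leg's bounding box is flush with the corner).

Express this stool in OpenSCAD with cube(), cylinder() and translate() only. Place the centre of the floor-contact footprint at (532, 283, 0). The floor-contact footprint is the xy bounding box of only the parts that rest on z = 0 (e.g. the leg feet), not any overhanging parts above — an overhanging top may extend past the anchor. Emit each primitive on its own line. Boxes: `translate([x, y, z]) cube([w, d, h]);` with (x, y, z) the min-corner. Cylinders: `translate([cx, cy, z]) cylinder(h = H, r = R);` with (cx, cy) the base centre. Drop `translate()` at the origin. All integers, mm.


translate([363, 106, 393]) cube([338, 354, 35]);
translate([377, 120, 0]) cylinder(h = 393, r = 14);
translate([687, 120, 0]) cylinder(h = 393, r = 14);
translate([377, 446, 0]) cylinder(h = 393, r = 14);
translate([687, 446, 0]) cylinder(h = 393, r = 14);


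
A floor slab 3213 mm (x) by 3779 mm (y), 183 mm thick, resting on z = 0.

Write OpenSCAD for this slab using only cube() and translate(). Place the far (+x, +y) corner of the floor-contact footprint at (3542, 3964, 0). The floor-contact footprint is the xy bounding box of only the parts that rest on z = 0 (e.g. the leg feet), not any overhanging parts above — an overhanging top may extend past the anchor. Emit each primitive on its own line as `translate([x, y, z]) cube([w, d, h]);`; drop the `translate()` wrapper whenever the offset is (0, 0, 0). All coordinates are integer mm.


translate([329, 185, 0]) cube([3213, 3779, 183]);


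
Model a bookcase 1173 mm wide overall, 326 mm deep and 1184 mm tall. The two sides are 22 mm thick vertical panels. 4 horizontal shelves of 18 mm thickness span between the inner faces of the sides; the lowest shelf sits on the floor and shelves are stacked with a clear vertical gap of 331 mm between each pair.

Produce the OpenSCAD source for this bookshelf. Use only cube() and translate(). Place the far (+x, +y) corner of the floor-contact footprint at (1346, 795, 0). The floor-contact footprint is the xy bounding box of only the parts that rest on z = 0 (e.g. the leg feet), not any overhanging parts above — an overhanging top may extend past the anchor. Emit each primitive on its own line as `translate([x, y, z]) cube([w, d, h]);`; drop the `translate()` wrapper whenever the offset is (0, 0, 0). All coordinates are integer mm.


translate([173, 469, 0]) cube([22, 326, 1184]);
translate([1324, 469, 0]) cube([22, 326, 1184]);
translate([195, 469, 0]) cube([1129, 326, 18]);
translate([195, 469, 349]) cube([1129, 326, 18]);
translate([195, 469, 698]) cube([1129, 326, 18]);
translate([195, 469, 1047]) cube([1129, 326, 18]);


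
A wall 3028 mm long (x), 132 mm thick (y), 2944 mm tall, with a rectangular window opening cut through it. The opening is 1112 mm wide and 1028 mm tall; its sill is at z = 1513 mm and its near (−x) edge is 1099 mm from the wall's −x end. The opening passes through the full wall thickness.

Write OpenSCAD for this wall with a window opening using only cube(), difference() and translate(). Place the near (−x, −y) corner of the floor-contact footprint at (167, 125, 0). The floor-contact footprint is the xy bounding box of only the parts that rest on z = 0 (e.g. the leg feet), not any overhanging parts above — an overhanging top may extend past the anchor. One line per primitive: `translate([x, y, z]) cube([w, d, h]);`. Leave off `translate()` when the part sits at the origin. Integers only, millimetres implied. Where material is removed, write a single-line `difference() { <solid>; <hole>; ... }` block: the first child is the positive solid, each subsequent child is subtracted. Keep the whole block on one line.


difference() { translate([167, 125, 0]) cube([3028, 132, 2944]); translate([1266, 125, 1513]) cube([1112, 132, 1028]); }


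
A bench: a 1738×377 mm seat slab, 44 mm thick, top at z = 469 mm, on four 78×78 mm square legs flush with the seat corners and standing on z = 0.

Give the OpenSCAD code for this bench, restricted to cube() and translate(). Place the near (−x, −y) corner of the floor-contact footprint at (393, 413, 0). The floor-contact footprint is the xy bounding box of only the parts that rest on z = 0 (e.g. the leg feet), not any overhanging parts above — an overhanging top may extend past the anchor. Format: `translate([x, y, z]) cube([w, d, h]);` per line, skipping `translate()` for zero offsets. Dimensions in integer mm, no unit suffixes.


translate([393, 413, 425]) cube([1738, 377, 44]);
translate([393, 413, 0]) cube([78, 78, 425]);
translate([393, 712, 0]) cube([78, 78, 425]);
translate([2053, 413, 0]) cube([78, 78, 425]);
translate([2053, 712, 0]) cube([78, 78, 425]);


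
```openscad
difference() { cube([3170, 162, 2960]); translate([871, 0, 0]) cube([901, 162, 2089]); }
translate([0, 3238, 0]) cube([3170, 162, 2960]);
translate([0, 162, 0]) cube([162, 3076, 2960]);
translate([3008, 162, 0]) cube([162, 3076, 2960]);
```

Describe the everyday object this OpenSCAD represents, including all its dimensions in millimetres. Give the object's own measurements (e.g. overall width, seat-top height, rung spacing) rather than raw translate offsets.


A single room: four walls, each 2960 mm tall and 162 mm thick, enclosing an outside footprint 3170×3400 mm (x × y), no floor or roof. The front and back walls (−y and +y sides) run the full x-width; the side walls fit between their inner faces. A door opening 901 mm wide and 2089 mm tall is cut through the front wall from the floor up, its −x edge 871 mm from the wall's −x end.


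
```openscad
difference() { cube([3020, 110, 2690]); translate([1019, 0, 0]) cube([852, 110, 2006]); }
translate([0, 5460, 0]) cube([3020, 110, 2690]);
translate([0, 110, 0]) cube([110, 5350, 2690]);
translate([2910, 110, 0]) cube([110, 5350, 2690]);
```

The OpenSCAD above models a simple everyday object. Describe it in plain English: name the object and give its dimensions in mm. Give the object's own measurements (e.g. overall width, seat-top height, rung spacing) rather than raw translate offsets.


A single room: four walls, each 2690 mm tall and 110 mm thick, enclosing an outside footprint 3020×5570 mm (x × y), no floor or roof. The front and back walls (−y and +y sides) run the full x-width; the side walls fit between their inner faces. A door opening 852 mm wide and 2006 mm tall is cut through the front wall from the floor up, its −x edge 1019 mm from the wall's −x end.


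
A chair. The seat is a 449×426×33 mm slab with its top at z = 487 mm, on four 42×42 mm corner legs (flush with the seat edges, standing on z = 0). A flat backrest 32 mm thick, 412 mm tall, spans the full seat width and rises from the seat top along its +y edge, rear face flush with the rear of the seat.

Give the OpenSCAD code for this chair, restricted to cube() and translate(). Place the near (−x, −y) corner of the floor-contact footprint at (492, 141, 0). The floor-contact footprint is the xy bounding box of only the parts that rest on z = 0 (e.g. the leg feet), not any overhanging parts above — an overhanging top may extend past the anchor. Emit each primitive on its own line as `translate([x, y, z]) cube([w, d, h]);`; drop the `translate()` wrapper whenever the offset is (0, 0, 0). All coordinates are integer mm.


translate([492, 141, 454]) cube([449, 426, 33]);
translate([492, 141, 0]) cube([42, 42, 454]);
translate([899, 141, 0]) cube([42, 42, 454]);
translate([492, 525, 0]) cube([42, 42, 454]);
translate([899, 525, 0]) cube([42, 42, 454]);
translate([492, 535, 487]) cube([449, 32, 412]);


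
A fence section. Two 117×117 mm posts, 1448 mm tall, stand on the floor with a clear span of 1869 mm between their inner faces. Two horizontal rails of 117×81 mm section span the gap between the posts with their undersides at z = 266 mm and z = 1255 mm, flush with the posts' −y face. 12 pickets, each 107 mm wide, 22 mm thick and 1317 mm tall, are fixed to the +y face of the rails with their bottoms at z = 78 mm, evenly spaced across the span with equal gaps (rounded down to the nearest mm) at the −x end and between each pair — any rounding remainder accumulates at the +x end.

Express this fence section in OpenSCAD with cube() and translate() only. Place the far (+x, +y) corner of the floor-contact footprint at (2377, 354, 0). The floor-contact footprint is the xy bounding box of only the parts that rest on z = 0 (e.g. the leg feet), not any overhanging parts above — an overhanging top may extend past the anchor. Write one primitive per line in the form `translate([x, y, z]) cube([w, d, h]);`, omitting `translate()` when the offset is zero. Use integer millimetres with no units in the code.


translate([274, 237, 0]) cube([117, 117, 1448]);
translate([2260, 237, 0]) cube([117, 117, 1448]);
translate([391, 237, 266]) cube([1869, 117, 81]);
translate([391, 237, 1255]) cube([1869, 117, 81]);
translate([436, 354, 78]) cube([107, 22, 1317]);
translate([588, 354, 78]) cube([107, 22, 1317]);
translate([740, 354, 78]) cube([107, 22, 1317]);
translate([892, 354, 78]) cube([107, 22, 1317]);
translate([1044, 354, 78]) cube([107, 22, 1317]);
translate([1196, 354, 78]) cube([107, 22, 1317]);
translate([1348, 354, 78]) cube([107, 22, 1317]);
translate([1500, 354, 78]) cube([107, 22, 1317]);
translate([1652, 354, 78]) cube([107, 22, 1317]);
translate([1804, 354, 78]) cube([107, 22, 1317]);
translate([1956, 354, 78]) cube([107, 22, 1317]);
translate([2108, 354, 78]) cube([107, 22, 1317]);


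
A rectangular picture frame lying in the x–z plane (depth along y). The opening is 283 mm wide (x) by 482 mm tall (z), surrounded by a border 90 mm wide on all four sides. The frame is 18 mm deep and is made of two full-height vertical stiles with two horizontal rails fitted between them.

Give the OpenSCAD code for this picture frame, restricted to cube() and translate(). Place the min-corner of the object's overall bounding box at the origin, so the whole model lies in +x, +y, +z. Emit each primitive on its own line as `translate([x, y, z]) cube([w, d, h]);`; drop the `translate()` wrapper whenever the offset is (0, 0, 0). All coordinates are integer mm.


cube([90, 18, 662]);
translate([373, 0, 0]) cube([90, 18, 662]);
translate([90, 0, 0]) cube([283, 18, 90]);
translate([90, 0, 572]) cube([283, 18, 90]);


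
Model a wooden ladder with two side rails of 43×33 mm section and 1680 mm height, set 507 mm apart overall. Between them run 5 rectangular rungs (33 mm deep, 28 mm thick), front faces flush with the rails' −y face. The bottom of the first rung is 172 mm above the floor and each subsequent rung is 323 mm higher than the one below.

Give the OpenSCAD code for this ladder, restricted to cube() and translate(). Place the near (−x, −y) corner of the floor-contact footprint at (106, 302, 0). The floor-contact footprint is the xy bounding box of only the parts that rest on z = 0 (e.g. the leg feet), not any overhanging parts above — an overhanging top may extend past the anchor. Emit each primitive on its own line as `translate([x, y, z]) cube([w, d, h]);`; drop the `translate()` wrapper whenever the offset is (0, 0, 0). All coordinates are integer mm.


// rung span = 507 - 2*43 = 421
// rung[k] z = 172 + k*323
translate([106, 302, 0]) cube([43, 33, 1680]);
translate([570, 302, 0]) cube([43, 33, 1680]);
translate([149, 302, 172]) cube([421, 33, 28]);
translate([149, 302, 495]) cube([421, 33, 28]);
translate([149, 302, 818]) cube([421, 33, 28]);
translate([149, 302, 1141]) cube([421, 33, 28]);
translate([149, 302, 1464]) cube([421, 33, 28]);


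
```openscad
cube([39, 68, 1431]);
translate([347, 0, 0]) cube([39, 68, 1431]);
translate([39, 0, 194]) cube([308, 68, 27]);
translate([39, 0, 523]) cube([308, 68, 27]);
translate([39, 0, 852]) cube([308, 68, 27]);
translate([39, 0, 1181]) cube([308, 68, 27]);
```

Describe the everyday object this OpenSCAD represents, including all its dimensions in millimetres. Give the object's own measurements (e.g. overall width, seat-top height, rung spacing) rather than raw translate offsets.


A straight ladder. Two 39×68 mm vertical rails, 1431 mm tall, stand 386 mm apart (outside-to-outside) with their front faces coplanar on the −y side. 4 rungs, each 68 mm deep and 27 mm tall, span between the inner faces of the rails, front faces flush with the rails. The lowest rung's underside is at z = 194 mm and rungs are spaced 329 mm apart (underside to underside).


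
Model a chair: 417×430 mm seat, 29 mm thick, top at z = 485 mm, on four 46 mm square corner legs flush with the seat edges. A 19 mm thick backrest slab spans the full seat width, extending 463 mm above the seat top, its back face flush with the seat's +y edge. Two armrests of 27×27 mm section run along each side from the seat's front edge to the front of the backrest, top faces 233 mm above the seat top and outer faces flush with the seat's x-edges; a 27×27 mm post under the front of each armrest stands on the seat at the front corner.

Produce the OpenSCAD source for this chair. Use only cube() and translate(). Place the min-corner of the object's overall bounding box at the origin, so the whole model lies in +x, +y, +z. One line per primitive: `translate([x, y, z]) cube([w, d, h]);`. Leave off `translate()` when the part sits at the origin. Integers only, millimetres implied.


translate([0, 0, 456]) cube([417, 430, 29]);
cube([46, 46, 456]);
translate([371, 0, 0]) cube([46, 46, 456]);
translate([0, 384, 0]) cube([46, 46, 456]);
translate([371, 384, 0]) cube([46, 46, 456]);
translate([0, 411, 485]) cube([417, 19, 463]);
translate([0, 0, 691]) cube([27, 411, 27]);
translate([390, 0, 691]) cube([27, 411, 27]);
translate([0, 0, 485]) cube([27, 27, 206]);
translate([390, 0, 485]) cube([27, 27, 206]);


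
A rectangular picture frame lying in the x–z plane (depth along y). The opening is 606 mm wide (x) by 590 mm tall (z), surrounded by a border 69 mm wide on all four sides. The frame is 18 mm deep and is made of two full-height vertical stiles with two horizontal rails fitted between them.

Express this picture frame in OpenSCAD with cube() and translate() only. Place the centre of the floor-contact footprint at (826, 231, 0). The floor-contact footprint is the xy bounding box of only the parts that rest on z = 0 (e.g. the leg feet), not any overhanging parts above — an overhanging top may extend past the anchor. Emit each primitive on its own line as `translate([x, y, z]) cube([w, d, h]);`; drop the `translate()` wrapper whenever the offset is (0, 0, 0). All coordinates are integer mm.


translate([454, 222, 0]) cube([69, 18, 728]);
translate([1129, 222, 0]) cube([69, 18, 728]);
translate([523, 222, 0]) cube([606, 18, 69]);
translate([523, 222, 659]) cube([606, 18, 69]);


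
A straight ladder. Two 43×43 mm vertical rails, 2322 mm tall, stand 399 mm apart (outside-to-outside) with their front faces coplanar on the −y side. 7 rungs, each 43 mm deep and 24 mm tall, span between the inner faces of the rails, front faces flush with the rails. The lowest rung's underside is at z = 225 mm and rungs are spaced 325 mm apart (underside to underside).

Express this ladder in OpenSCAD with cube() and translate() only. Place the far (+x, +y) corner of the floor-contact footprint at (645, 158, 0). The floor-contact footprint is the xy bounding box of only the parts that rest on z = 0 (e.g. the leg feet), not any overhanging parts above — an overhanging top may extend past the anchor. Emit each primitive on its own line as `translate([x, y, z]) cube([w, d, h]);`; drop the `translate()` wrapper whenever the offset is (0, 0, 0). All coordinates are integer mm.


translate([246, 115, 0]) cube([43, 43, 2322]);
translate([602, 115, 0]) cube([43, 43, 2322]);
translate([289, 115, 225]) cube([313, 43, 24]);
translate([289, 115, 550]) cube([313, 43, 24]);
translate([289, 115, 875]) cube([313, 43, 24]);
translate([289, 115, 1200]) cube([313, 43, 24]);
translate([289, 115, 1525]) cube([313, 43, 24]);
translate([289, 115, 1850]) cube([313, 43, 24]);
translate([289, 115, 2175]) cube([313, 43, 24]);
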